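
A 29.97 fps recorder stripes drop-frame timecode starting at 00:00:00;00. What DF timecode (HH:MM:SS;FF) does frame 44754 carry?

Ten DF minutes hold 17982 frames, so frame 44754 lies in block 2 (frames 35964–53945) with 8790 frames into that block.
The block's first minute is 1800 frames and the rest 1798 each; 8790 frames reaches minute 4, so 2 × 18 + 4 × 2 = 44 labels have been skipped so far.
Adding those back, label number 44754 + 44 = 44798 at 30 labels/s is 1493 s + 8 f = 0 h 24 min 53 s frame 8, i.e. 00:24:53;08.

00:24:53;08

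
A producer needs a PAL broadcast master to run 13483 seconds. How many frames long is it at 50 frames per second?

Frames = 13483 × 50 = 674150.

674150 frames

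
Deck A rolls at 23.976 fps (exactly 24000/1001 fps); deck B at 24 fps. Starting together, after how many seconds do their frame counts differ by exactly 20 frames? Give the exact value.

5005/6 seconds

The gap grows by |24 − 24000/1001| = 24/1001 frames per second.
Time for a 20-frame gap: 20 ÷ (24/1001) = 5005/6 s.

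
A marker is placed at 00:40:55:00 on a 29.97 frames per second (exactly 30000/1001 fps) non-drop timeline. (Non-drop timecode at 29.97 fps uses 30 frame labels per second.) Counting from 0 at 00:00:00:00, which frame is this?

Total seconds to the label: (0 × 3600 + 40 × 60 + 55) = 2455.
Frame index = 2455 × 30 + 0 = 73650.

frame 73650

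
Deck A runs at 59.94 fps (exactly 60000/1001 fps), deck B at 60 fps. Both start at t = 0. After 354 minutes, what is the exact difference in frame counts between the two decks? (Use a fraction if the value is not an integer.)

1274400/1001 frames

354 min = 21240 s.
A emits 60000/1001 × 21240 = 1274400000/1001 frames; B emits 60 × 21240 = 1274400.
Difference = 1274400/1001 frames (≈ 1273.1269); B is ahead of A.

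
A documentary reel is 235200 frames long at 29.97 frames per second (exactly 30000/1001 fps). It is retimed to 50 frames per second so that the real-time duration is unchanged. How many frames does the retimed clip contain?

Target frames = source frames × (target rate / source rate) = 235200 × (50)/(30000/1001) = 235200 × 1001/600 = 392392.

392392 frames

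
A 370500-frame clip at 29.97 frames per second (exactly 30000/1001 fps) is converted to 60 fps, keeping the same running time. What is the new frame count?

Target frames = source frames × (target rate / source rate) = 370500 × (60)/(30000/1001) = 370500 × 1001/500 = 741741.

741741 frames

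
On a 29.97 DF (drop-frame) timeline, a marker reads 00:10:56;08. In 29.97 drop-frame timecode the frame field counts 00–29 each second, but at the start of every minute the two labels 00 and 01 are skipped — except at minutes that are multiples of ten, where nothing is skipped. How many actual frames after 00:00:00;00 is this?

As if non-drop at 30 labels/s: (0 × 3600 + 10 × 60 + 56) × 30 + 8 = 19688.
Minute boundaries passed: 10; those not divisible by 10: 10 − 1 = 9; dropped labels = 2 × 9 = 18.
Actual frame index = 19688 − 18 = 19670.

19670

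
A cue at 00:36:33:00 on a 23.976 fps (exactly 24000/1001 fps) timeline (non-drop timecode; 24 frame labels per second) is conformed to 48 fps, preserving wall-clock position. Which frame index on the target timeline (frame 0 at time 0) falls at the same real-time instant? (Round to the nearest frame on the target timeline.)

frame 105369

Source frame index: (0×3600 + 36×60 + 33) × 24 + 0 = 52632.
Real time: 52632 / (24000/1001) = 2195193/1000 s.
Target frame: (2195193/1000) × (48) = 13171158/125 ≈ 105369.264 → 105369.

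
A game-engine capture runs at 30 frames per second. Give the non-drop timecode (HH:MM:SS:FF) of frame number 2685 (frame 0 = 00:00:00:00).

00:01:29:15

2685 ÷ 30 = 89 full seconds, remainder 15 frames.
89 s = 0 h 1 min 29 s.
Timecode: 00:01:29:15.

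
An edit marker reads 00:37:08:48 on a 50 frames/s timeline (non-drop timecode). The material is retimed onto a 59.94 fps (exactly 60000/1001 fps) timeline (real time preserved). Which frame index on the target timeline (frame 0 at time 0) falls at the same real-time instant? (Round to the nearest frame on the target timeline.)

Source frame index: (0×3600 + 37×60 + 8) × 50 + 48 = 111448.
Real time: 111448 / (50) = 55724/25 s.
Target frame: (55724/25) × (60000/1001) = 133737600/1001 ≈ 133603.996 → 133604.

frame 133604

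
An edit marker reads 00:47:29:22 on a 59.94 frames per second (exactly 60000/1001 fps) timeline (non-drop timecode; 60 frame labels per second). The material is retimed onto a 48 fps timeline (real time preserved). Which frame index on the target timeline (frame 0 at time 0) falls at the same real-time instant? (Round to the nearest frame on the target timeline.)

Source frame index: (0×3600 + 47×60 + 29) × 60 + 22 = 170962.
Real time: 170962 / (60000/1001) = 85566481/30000 s.
Target frame: (85566481/30000) × (48) = 85566481/625 ≈ 136906.370 → 136906.

frame 136906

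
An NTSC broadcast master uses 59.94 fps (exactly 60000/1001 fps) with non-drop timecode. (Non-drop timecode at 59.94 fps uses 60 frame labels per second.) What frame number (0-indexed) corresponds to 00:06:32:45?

Total seconds to the label: (0 × 3600 + 6 × 60 + 32) = 392.
Frame index = 392 × 60 + 45 = 23565.

23565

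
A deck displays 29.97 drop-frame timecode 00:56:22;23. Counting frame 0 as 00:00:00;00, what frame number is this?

101381

As if non-drop at 30 labels/s: (0 × 3600 + 56 × 60 + 22) × 30 + 23 = 101483.
Minute boundaries passed: 56; those not divisible by 10: 56 − 5 = 51; dropped labels = 2 × 51 = 102.
Actual frame index = 101483 − 102 = 101381.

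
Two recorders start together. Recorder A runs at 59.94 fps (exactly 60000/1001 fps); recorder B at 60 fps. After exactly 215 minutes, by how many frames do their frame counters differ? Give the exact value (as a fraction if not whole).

215 min = 12900 s.
A emits 60000/1001 × 12900 = 774000000/1001 frames; B emits 60 × 12900 = 774000.
Difference = 774000/1001 frames (≈ 773.2268); B is ahead of A.

774000/1001 frames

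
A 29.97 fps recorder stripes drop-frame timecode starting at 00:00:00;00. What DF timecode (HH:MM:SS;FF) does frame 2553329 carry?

Each 10-minute DF block holds 10 × 60 × 30 − 9 × 2 = 17982 frames. 2553329 ÷ 17982 → 141 full blocks, remainder 17867.
Within the partial block the first minute is 1800 frames and each further minute 1798, so 9 further minute boundaries passed. Total skipped labels = 18 × 141 + 2 × 9 = 2556.
Non-drop label index = 2553329 + 2556 = 2555885; at 30 labels/s that is 23:39:56:05, i.e. DF 23:39:56;05.

23:39:56;05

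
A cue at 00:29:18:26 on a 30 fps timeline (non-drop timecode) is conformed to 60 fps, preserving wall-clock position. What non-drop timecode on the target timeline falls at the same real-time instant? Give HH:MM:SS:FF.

00:29:18:52

Source frame index: (0×3600 + 29×60 + 18) × 30 + 26 = 52766.
Real time: 52766 / (30) = 26383/15 s.
Target frame: (26383/15) × (60) = 105532.
At 60 labels/s: frame 105532 → 00:29:18:52.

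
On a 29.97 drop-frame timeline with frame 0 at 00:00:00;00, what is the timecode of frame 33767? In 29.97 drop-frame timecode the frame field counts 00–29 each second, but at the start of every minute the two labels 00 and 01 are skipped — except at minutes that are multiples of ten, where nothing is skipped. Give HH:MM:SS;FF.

Ten DF minutes hold 17982 frames, so frame 33767 lies in block 1 (frames 17982–35963) with 15785 frames into that block.
The block's first minute is 1800 frames and the rest 1798 each; 15785 frames reaches minute 8, so 1 × 18 + 8 × 2 = 34 labels have been skipped so far.
Adding those back, label number 33767 + 34 = 33801 at 30 labels/s is 1126 s + 21 f = 0 h 18 min 46 s frame 21, i.e. 00:18:46;21.

00:18:46;21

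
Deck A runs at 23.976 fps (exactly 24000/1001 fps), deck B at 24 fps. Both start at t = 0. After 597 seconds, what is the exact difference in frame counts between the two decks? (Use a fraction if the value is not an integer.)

14328/1001 frames

A emits 24000/1001 × 597 = 14328000/1001 frames; B emits 24 × 597 = 14328.
Difference = 14328/1001 frames (≈ 14.3137); B is ahead of A.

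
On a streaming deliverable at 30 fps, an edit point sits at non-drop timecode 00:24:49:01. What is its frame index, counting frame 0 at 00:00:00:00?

Total seconds to the label: (0 × 3600 + 24 × 60 + 49) = 1489.
Frame index = 1489 × 30 + 1 = 44671.

frame 44671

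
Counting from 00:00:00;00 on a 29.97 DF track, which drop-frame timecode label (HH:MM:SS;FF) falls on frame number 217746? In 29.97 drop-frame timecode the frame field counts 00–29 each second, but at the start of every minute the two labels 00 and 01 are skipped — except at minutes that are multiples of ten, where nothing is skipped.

Each 10-minute DF block holds 10 × 60 × 30 − 9 × 2 = 17982 frames. 217746 ÷ 17982 → 12 full blocks, remainder 1962.
Within the partial block the first minute is 1800 frames and each further minute 1798, so 1 further minute boundary passed. Total skipped labels = 18 × 12 + 2 × 1 = 218.
Non-drop label index = 217746 + 218 = 217964; at 30 labels/s that is 02:01:05:14, i.e. DF 02:01:05;14.

02:01:05;14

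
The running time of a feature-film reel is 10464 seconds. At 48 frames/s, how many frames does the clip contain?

502272 frames

Frames = 10464 × 48 = 502272.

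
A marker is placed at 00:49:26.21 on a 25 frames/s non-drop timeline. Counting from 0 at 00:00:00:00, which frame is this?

frame 74171

Total seconds to the label: (0 × 3600 + 49 × 60 + 26) = 2966.
Frame index = 2966 × 25 + 21 = 74171.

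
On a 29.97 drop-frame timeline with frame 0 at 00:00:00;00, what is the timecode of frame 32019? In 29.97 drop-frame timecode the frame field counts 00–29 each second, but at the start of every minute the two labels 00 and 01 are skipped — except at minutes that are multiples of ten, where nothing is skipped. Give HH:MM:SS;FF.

Ten DF minutes hold 17982 frames, so frame 32019 lies in block 1 (frames 17982–35963) with 14037 frames into that block.
The block's first minute is 1800 frames and the rest 1798 each; 14037 frames reaches minute 7, so 1 × 18 + 7 × 2 = 32 labels have been skipped so far.
Adding those back, label number 32019 + 32 = 32051 at 30 labels/s is 1068 s + 11 f = 0 h 17 min 48 s frame 11, i.e. 00:17:48;11.

00:17:48;11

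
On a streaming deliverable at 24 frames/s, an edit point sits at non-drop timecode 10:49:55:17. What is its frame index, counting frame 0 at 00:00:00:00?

Total seconds to the label: (10 × 3600 + 49 × 60 + 55) = 38995.
Frame index = 38995 × 24 + 17 = 935897.

935897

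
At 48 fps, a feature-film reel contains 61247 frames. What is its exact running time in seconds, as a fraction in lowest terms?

61247/48 seconds

Running time = 61247 ÷ (48) = 61247 × 1/48 = 61247/48 s.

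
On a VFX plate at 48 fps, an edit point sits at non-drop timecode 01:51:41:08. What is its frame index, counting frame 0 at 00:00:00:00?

Total seconds to the label: (1 × 3600 + 51 × 60 + 41) = 6701.
Frame index = 6701 × 48 + 8 = 321656.

321656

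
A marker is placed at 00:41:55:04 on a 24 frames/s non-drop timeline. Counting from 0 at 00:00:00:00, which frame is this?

Total seconds to the label: (0 × 3600 + 41 × 60 + 55) = 2515.
Frame index = 2515 × 24 + 4 = 60364.

frame 60364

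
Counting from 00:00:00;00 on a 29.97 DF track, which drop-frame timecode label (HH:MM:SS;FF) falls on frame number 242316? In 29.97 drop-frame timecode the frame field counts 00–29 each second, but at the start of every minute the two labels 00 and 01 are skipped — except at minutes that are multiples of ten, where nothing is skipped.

02:14:45;08

Each 10-minute DF block holds 10 × 60 × 30 − 9 × 2 = 17982 frames. 242316 ÷ 17982 → 13 full blocks, remainder 8550.
Within the partial block the first minute is 1800 frames and each further minute 1798, so 4 further minute boundaries passed. Total skipped labels = 18 × 13 + 2 × 4 = 242.
Non-drop label index = 242316 + 242 = 242558; at 30 labels/s that is 02:14:45:08, i.e. DF 02:14:45;08.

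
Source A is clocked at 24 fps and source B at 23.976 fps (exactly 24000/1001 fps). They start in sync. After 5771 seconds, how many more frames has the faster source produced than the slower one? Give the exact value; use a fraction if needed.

138504/1001 frames

A emits 24 × 5771 = 138504 frames; B emits 24000/1001 × 5771 = 138504000/1001.
Difference = 138504/1001 frames (≈ 138.3656); B is behind A.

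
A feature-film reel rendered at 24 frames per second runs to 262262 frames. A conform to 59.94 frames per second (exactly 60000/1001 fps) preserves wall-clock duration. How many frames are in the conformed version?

Target frames = source frames × (target rate / source rate) = 262262 × (60000/1001)/(24) = 262262 × 2500/1001 = 655000.

655000 frames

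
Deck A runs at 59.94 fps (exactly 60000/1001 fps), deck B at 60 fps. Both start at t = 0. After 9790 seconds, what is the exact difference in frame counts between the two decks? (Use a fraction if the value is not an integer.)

A emits 60000/1001 × 9790 = 53400000/91 frames; B emits 60 × 9790 = 587400.
Difference = 53400/91 frames (≈ 586.8132); B is ahead of A.

53400/91 frames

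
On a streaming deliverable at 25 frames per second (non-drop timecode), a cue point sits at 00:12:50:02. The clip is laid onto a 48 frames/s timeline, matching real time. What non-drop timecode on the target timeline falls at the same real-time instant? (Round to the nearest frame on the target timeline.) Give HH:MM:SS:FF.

00:12:50:04

Source frame index: (0×3600 + 12×60 + 50) × 25 + 2 = 19252.
Real time: 19252 / (25) = 19252/25 s.
Target frame: (19252/25) × (48) = 924096/25 ≈ 36963.840 → 36964.
At 48 labels/s: frame 36964 → 00:12:50:04.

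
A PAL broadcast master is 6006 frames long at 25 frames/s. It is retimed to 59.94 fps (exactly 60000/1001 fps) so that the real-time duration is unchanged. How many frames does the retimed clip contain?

14400 frames

Target frames = source frames × (target rate / source rate) = 6006 × (60000/1001)/(25) = 6006 × 2400/1001 = 14400.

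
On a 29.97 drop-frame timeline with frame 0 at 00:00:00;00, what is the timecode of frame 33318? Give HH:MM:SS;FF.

00:18:31;22

Ten DF minutes hold 17982 frames, so frame 33318 lies in block 1 (frames 17982–35963) with 15336 frames into that block.
The block's first minute is 1800 frames and the rest 1798 each; 15336 frames reaches minute 8, so 1 × 18 + 8 × 2 = 34 labels have been skipped so far.
Adding those back, label number 33318 + 34 = 33352 at 30 labels/s is 1111 s + 22 f = 0 h 18 min 31 s frame 22, i.e. 00:18:31;22.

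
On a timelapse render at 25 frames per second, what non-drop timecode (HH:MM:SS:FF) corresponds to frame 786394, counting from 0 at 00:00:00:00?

786394 ÷ 25 = 31455 full seconds, remainder 19 frames.
31455 s = 8 h 44 min 15 s.
Timecode: 08:44:15:19.

08:44:15:19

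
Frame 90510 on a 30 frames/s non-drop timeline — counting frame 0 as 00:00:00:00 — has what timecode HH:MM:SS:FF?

90510 ÷ 30 = 3017 full seconds, remainder 0 frames.
3017 s = 0 h 50 min 17 s.
Timecode: 00:50:17:00.

00:50:17:00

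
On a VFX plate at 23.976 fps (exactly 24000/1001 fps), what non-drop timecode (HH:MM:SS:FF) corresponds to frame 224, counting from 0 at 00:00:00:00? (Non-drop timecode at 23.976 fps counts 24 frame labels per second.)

224 ÷ 24 = 9 full seconds, remainder 8 frames.
9 s = 0 h 0 min 9 s.
Timecode: 00:00:09:08.

00:00:09:08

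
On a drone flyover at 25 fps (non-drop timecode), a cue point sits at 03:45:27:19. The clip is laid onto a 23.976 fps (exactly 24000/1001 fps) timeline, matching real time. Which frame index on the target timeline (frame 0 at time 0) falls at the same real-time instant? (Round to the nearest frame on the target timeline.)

frame 324342

Source frame index: (3×3600 + 45×60 + 27) × 25 + 19 = 338194.
Real time: 338194 / (25) = 338194/25 s.
Target frame: (338194/25) × (24000/1001) = 324666240/1001 ≈ 324341.898 → 324342.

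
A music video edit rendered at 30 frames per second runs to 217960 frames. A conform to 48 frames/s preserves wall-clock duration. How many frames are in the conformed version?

Target frames = source frames × (target rate / source rate) = 217960 × (48)/(30) = 217960 × 8/5 = 348736.

348736 frames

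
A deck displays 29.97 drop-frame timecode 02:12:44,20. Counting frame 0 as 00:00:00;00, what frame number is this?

238702

As if non-drop at 30 labels/s: (2 × 3600 + 12 × 60 + 44) × 30 + 20 = 238940.
Minute boundaries passed: 132; those not divisible by 10: 132 − 13 = 119; dropped labels = 2 × 119 = 238.
Actual frame index = 238940 − 238 = 238702.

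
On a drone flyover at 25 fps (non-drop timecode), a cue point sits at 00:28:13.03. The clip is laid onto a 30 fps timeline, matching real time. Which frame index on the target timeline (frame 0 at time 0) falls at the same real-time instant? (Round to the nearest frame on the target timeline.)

Source frame index: (0×3600 + 28×60 + 13) × 25 + 3 = 42328.
Real time: 42328 / (25) = 42328/25 s.
Target frame: (42328/25) × (30) = 253968/5 ≈ 50793.600 → 50794.

frame 50794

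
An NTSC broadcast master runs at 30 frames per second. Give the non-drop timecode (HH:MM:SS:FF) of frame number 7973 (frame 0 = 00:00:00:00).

7973 ÷ 30 = 265 full seconds, remainder 23 frames.
265 s = 0 h 4 min 25 s.
Timecode: 00:04:25:23.

00:04:25:23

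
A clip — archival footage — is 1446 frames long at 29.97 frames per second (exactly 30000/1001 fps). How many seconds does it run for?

Running time = 1446 / (30000/1001) = 48.2482 s.

48.2482 seconds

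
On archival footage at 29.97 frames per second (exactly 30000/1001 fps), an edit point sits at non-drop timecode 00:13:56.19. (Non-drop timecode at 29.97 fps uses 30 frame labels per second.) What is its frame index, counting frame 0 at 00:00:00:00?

Total seconds to the label: (0 × 3600 + 13 × 60 + 56) = 836.
Frame index = 836 × 30 + 19 = 25099.

25099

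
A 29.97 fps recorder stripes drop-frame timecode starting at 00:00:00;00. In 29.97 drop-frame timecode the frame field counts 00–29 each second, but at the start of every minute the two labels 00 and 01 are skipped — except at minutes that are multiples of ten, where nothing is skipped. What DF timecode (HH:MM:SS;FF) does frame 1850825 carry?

17:09:15;29

Ten DF minutes hold 17982 frames, so frame 1850825 lies in block 102 (frames 1834164–1852145) with 16661 frames into that block.
The block's first minute is 1800 frames and the rest 1798 each; 16661 frames reaches minute 9, so 102 × 18 + 9 × 2 = 1854 labels have been skipped so far.
Adding those back, label number 1850825 + 1854 = 1852679 at 30 labels/s is 61755 s + 29 f = 17 h 9 min 15 s frame 29, i.e. 17:09:15;29.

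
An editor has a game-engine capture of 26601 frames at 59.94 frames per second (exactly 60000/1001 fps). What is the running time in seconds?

443.79335 seconds

Running time = 26601 / (60000/1001) = 443.79335 s.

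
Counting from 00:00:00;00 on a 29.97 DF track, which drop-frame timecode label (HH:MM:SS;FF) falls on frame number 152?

Ten DF minutes hold 17982 frames, so frame 152 lies in block 0 (frames 0–17981) with 152 frames into that block.
The block's first minute is 1800 frames and the rest 1798 each; 152 frames reaches minute 0, so 0 × 18 + 0 × 2 = 0 labels have been skipped so far.
Adding those back, label number 152 + 0 = 152 at 30 labels/s is 5 s + 2 f = 0 h 0 min 5 s frame 2, i.e. 00:00:05;02.

00:00:05;02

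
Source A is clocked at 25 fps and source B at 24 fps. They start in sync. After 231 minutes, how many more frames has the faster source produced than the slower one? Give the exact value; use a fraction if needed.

231 min = 13860 s.
A emits 25 × 13860 = 346500 frames; B emits 24 × 13860 = 332640.
Difference = 13860 frames; B is behind A.

13860 frames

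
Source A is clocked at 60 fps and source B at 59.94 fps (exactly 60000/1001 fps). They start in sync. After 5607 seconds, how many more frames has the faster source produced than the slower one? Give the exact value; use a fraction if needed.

48060/143 frames

A emits 60 × 5607 = 336420 frames; B emits 60000/1001 × 5607 = 48060000/143.
Difference = 48060/143 frames (≈ 336.0839); B is behind A.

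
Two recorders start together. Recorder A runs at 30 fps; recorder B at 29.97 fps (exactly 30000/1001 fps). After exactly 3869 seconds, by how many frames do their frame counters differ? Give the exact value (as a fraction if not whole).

116070/1001 frames

A emits 30 × 3869 = 116070 frames; B emits 30000/1001 × 3869 = 116070000/1001.
Difference = 116070/1001 frames (≈ 115.9540); B is behind A.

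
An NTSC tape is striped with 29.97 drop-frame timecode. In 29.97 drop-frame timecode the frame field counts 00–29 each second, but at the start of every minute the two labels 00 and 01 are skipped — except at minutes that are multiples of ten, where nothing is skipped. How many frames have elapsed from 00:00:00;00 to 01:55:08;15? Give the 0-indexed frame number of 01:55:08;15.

207047

As if non-drop at 30 labels/s: (1 × 3600 + 55 × 60 + 8) × 30 + 15 = 207255.
Minute boundaries passed: 115; those not divisible by 10: 115 − 11 = 104; dropped labels = 2 × 104 = 208.
Actual frame index = 207255 − 208 = 207047.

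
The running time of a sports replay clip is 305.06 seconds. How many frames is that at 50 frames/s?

Frames = 305.06 × 50 = 15253.

15253 frames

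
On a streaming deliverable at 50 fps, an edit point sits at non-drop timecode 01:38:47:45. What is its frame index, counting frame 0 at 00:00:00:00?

296395

Total seconds to the label: (1 × 3600 + 38 × 60 + 47) = 5927.
Frame index = 5927 × 50 + 45 = 296395.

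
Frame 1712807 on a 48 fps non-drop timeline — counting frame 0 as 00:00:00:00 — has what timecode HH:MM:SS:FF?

1712807 ÷ 48 = 35683 full seconds, remainder 23 frames.
35683 s = 9 h 54 min 43 s.
Timecode: 09:54:43:23.

09:54:43:23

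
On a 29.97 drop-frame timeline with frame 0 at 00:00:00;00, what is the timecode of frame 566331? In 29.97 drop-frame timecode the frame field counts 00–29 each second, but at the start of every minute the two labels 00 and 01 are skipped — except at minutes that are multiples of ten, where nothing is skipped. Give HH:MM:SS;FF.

05:14:56;17

Each 10-minute DF block holds 10 × 60 × 30 − 9 × 2 = 17982 frames. 566331 ÷ 17982 → 31 full blocks, remainder 8889.
Within the partial block the first minute is 1800 frames and each further minute 1798, so 4 further minute boundaries passed. Total skipped labels = 18 × 31 + 2 × 4 = 566.
Non-drop label index = 566331 + 566 = 566897; at 30 labels/s that is 05:14:56:17, i.e. DF 05:14:56;17.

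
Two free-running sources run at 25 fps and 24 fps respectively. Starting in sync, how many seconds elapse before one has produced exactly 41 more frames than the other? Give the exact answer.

41 seconds

The gap grows by |24 − 25| = 1 frame per second.
Time for a 41-frame gap: 41 ÷ (1) = 41 s.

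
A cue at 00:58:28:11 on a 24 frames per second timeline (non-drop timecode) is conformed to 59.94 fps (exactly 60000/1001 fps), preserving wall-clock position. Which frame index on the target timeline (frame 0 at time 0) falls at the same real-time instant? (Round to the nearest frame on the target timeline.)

Source frame index: (0×3600 + 58×60 + 28) × 24 + 11 = 84203.
Real time: 84203 / (24) = 84203/24 s.
Target frame: (84203/24) × (60000/1001) = 30072500/143 ≈ 210297.203 → 210297.

frame 210297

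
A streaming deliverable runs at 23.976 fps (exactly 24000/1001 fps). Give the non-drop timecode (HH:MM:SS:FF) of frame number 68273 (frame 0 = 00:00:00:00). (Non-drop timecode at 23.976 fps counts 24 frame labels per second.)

68273 ÷ 24 = 2844 full seconds, remainder 17 frames.
2844 s = 0 h 47 min 24 s.
Timecode: 00:47:24:17.

00:47:24:17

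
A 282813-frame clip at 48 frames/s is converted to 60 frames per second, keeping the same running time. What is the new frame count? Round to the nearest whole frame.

353516 frames

Frames at target rate = 282813 × (60) / (48) = 1414065/4 ≈ 353516.250.
Nearest whole frame: 353516.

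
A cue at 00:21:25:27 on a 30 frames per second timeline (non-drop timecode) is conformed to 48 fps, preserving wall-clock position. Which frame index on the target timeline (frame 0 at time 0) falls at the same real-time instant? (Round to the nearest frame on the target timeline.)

frame 61723

Source frame index: (0×3600 + 21×60 + 25) × 30 + 27 = 38577.
Real time: 38577 / (30) = 12859/10 s.
Target frame: (12859/10) × (48) = 308616/5 ≈ 61723.200 → 61723.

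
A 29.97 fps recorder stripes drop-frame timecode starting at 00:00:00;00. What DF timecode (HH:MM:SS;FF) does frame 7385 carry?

Each 10-minute DF block holds 10 × 60 × 30 − 9 × 2 = 17982 frames. 7385 ÷ 17982 → 0 full blocks, remainder 7385.
Within the partial block the first minute is 1800 frames and each further minute 1798, so 4 further minute boundaries passed. Total skipped labels = 18 × 0 + 2 × 4 = 8.
Non-drop label index = 7385 + 8 = 7393; at 30 labels/s that is 00:04:06:13, i.e. DF 00:04:06;13.

00:04:06;13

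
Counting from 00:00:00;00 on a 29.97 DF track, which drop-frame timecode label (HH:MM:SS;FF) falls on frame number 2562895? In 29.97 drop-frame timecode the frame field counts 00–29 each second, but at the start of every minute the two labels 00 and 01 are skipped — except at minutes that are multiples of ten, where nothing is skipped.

23:45:15;11

Ten DF minutes hold 17982 frames, so frame 2562895 lies in block 142 (frames 2553444–2571425) with 9451 frames into that block.
The block's first minute is 1800 frames and the rest 1798 each; 9451 frames reaches minute 5, so 142 × 18 + 5 × 2 = 2566 labels have been skipped so far.
Adding those back, label number 2562895 + 2566 = 2565461 at 30 labels/s is 85515 s + 11 f = 23 h 45 min 15 s frame 11, i.e. 23:45:15;11.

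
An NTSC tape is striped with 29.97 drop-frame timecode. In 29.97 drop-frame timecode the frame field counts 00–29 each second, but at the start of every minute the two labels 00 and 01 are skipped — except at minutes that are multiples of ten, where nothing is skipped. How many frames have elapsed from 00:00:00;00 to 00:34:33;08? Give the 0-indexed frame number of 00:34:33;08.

As if non-drop at 30 labels/s: (0 × 3600 + 34 × 60 + 33) × 30 + 8 = 62198.
Minute boundaries passed: 34; those not divisible by 10: 34 − 3 = 31; dropped labels = 2 × 31 = 62.
Actual frame index = 62198 − 62 = 62136.

62136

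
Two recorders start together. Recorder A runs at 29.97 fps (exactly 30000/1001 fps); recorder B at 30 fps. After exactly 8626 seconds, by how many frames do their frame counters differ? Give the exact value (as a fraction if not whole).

258780/1001 frames

A emits 30000/1001 × 8626 = 258780000/1001 frames; B emits 30 × 8626 = 258780.
Difference = 258780/1001 frames (≈ 258.5215); B is ahead of A.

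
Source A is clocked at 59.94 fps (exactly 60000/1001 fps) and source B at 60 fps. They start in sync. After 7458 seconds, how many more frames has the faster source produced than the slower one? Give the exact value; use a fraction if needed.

40680/91 frames

A emits 60000/1001 × 7458 = 40680000/91 frames; B emits 60 × 7458 = 447480.
Difference = 40680/91 frames (≈ 447.0330); B is ahead of A.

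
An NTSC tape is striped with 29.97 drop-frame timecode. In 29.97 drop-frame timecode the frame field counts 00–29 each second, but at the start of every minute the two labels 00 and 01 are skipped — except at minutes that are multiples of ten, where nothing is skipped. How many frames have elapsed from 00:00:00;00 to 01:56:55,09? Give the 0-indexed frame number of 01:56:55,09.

210249

Complete 10-minute blocks: 11, each 17982 frames → 197802.
Remaining 6 whole minutes in the current block: 1800 + 5 × 1798 = 10790 frames.
Within the current minute: 55 × 30 + 9 − 2 = 1657 (labels ;00/;01 skipped at this minute). Total = 197802 + 10790 + 1657 = 210249.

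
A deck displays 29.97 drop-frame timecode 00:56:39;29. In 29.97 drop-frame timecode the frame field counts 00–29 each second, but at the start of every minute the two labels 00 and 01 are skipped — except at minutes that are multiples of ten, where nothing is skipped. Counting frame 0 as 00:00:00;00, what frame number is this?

Complete 10-minute blocks: 5, each 17982 frames → 89910.
Remaining 6 whole minutes in the current block: 1800 + 5 × 1798 = 10790 frames.
Within the current minute: 39 × 30 + 29 − 2 = 1197 (labels ;00/;01 skipped at this minute). Total = 89910 + 10790 + 1197 = 101897.

101897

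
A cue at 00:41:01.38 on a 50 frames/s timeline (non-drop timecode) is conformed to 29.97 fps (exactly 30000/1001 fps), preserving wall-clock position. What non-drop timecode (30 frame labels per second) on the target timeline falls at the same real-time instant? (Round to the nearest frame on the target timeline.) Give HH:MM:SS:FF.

Source frame index: (0×3600 + 41×60 + 1) × 50 + 38 = 123088.
Real time: 123088 / (50) = 61544/25 s.
Target frame: (61544/25) × (30000/1001) = 10550400/143 ≈ 73779.021 → 73779.
At 30 labels/s: frame 73779 → 00:40:59:09.

00:40:59:09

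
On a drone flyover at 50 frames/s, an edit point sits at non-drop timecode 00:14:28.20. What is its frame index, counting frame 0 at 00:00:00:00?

43420

Total seconds to the label: (0 × 3600 + 14 × 60 + 28) = 868.
Frame index = 868 × 50 + 20 = 43420.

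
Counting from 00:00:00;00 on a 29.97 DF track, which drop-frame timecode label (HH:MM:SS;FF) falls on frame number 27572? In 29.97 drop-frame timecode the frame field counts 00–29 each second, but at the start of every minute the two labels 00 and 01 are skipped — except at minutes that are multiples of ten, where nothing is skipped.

Each 10-minute DF block holds 10 × 60 × 30 − 9 × 2 = 17982 frames. 27572 ÷ 17982 → 1 full block, remainder 9590.
Within the partial block the first minute is 1800 frames and each further minute 1798, so 5 further minute boundaries passed. Total skipped labels = 18 × 1 + 2 × 5 = 28.
Non-drop label index = 27572 + 28 = 27600; at 30 labels/s that is 00:15:20:00, i.e. DF 00:15:20;00.

00:15:20;00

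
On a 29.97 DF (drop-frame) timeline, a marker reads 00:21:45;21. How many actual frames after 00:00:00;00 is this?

39133

Complete 10-minute blocks: 2, each 17982 frames → 35964.
Remaining 1 whole minute in the current block: 1800 + 0 × 1798 = 1800 frames.
Within the current minute: 45 × 30 + 21 − 2 = 1369 (labels ;00/;01 skipped at this minute). Total = 35964 + 1800 + 1369 = 39133.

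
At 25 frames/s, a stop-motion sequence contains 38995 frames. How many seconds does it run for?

1559.8 seconds

Running time = 38995 / (25) = 1559.8 s.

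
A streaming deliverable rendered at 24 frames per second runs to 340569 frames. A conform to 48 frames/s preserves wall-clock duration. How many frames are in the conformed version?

Target frames = source frames × (target rate / source rate) = 340569 × (48)/(24) = 340569 × 2 = 681138.

681138 frames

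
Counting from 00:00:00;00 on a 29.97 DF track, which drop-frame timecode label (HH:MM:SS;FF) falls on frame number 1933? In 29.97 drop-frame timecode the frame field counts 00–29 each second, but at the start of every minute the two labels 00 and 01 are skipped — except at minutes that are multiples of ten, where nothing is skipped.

00:01:04;15

Each 10-minute DF block holds 10 × 60 × 30 − 9 × 2 = 17982 frames. 1933 ÷ 17982 → 0 full blocks, remainder 1933.
Within the partial block the first minute is 1800 frames and each further minute 1798, so 1 further minute boundary passed. Total skipped labels = 18 × 0 + 2 × 1 = 2.
Non-drop label index = 1933 + 2 = 1935; at 30 labels/s that is 00:01:04:15, i.e. DF 00:01:04;15.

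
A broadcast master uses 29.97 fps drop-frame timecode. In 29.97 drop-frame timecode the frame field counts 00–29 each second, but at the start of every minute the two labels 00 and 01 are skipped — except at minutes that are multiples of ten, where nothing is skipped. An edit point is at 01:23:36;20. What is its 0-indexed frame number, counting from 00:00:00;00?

Complete 10-minute blocks: 8, each 17982 frames → 143856.
Remaining 3 whole minutes in the current block: 1800 + 2 × 1798 = 5396 frames.
Within the current minute: 36 × 30 + 20 − 2 = 1098 (labels ;00/;01 skipped at this minute). Total = 143856 + 5396 + 1098 = 150350.

150350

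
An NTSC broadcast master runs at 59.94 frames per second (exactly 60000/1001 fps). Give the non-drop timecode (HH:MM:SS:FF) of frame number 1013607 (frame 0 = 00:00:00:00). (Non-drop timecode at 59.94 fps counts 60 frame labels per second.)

1013607 ÷ 60 = 16893 full seconds, remainder 27 frames.
16893 s = 4 h 41 min 33 s.
Timecode: 04:41:33:27.

04:41:33:27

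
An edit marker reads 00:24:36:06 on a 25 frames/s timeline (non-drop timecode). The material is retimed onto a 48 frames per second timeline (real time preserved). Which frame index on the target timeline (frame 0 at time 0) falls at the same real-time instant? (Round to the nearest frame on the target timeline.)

Source frame index: (0×3600 + 24×60 + 36) × 25 + 6 = 36906.
Real time: 36906 / (25) = 36906/25 s.
Target frame: (36906/25) × (48) = 1771488/25 ≈ 70859.520 → 70860.

frame 70860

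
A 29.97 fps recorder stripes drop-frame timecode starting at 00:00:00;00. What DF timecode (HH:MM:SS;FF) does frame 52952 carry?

00:29:26;26

Ten DF minutes hold 17982 frames, so frame 52952 lies in block 2 (frames 35964–53945) with 16988 frames into that block.
The block's first minute is 1800 frames and the rest 1798 each; 16988 frames reaches minute 9, so 2 × 18 + 9 × 2 = 54 labels have been skipped so far.
Adding those back, label number 52952 + 54 = 53006 at 30 labels/s is 1766 s + 26 f = 0 h 29 min 26 s frame 26, i.e. 00:29:26;26.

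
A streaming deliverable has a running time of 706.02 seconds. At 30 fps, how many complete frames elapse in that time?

Frames = 706.02 × 30 = 105903/5 ≈ 21180.6000.
Complete frames: 21180.

21180 frames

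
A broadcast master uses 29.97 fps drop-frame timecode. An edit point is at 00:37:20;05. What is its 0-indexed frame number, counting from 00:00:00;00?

67137

As if non-drop at 30 labels/s: (0 × 3600 + 37 × 60 + 20) × 30 + 5 = 67205.
Minute boundaries passed: 37; those not divisible by 10: 37 − 3 = 34; dropped labels = 2 × 34 = 68.
Actual frame index = 67205 − 68 = 67137.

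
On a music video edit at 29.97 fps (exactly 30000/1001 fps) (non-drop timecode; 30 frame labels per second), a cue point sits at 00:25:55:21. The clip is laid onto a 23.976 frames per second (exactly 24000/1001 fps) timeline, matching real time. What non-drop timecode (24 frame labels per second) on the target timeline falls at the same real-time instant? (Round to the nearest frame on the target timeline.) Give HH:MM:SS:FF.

Source frame index: (0×3600 + 25×60 + 55) × 30 + 21 = 46671.
Real time: 46671 / (30000/1001) = 15572557/10000 s.
Target frame: (15572557/10000) × (24000/1001) = 186684/5 ≈ 37336.800 → 37337.
At 24 labels/s: frame 37337 → 00:25:55:17.

00:25:55:17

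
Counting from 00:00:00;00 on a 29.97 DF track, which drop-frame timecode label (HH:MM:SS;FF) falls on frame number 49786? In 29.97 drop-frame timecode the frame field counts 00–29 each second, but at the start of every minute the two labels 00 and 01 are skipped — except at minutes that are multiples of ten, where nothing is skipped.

00:27:41;06

Ten DF minutes hold 17982 frames, so frame 49786 lies in block 2 (frames 35964–53945) with 13822 frames into that block.
The block's first minute is 1800 frames and the rest 1798 each; 13822 frames reaches minute 7, so 2 × 18 + 7 × 2 = 50 labels have been skipped so far.
Adding those back, label number 49786 + 50 = 49836 at 30 labels/s is 1661 s + 6 f = 0 h 27 min 41 s frame 6, i.e. 00:27:41;06.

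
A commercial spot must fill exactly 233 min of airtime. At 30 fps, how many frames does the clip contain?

233 min = 13980 s.
Frames = 13980 × 30 = 419400.

419400 frames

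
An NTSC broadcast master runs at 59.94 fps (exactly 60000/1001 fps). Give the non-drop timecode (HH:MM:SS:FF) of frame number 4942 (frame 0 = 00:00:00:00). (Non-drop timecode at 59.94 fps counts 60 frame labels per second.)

00:01:22:22

4942 ÷ 60 = 82 full seconds, remainder 22 frames.
82 s = 0 h 1 min 22 s.
Timecode: 00:01:22:22.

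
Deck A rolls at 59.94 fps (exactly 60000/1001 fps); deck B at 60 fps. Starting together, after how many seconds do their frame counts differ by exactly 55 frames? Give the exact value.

The gap grows by |60 − 60000/1001| = 60/1001 frames per second.
Time for a 55-frame gap: 55 ÷ (60/1001) = 11011/12 s.

11011/12 seconds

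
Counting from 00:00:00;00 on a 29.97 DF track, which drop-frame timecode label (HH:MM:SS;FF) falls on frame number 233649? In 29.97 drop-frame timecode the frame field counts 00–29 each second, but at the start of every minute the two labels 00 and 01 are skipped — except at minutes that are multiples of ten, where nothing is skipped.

Each 10-minute DF block holds 10 × 60 × 30 − 9 × 2 = 17982 frames. 233649 ÷ 17982 → 12 full blocks, remainder 17865.
Within the partial block the first minute is 1800 frames and each further minute 1798, so 9 further minute boundaries passed. Total skipped labels = 18 × 12 + 2 × 9 = 234.
Non-drop label index = 233649 + 234 = 233883; at 30 labels/s that is 02:09:56:03, i.e. DF 02:09:56;03.

02:09:56;03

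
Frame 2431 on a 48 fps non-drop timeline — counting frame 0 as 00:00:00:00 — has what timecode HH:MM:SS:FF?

2431 ÷ 48 = 50 full seconds, remainder 31 frames.
50 s = 0 h 0 min 50 s.
Timecode: 00:00:50:31.

00:00:50:31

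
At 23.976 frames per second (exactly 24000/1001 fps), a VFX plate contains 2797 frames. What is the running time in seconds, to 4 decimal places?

Running time = 2797 × 1001/24000 = 2799797/24000 s ≈ 116.6582 s.

116.6582 seconds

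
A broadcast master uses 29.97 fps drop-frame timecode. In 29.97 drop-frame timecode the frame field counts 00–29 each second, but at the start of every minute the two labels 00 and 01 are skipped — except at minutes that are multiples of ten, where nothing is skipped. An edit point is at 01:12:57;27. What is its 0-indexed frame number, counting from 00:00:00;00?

Complete 10-minute blocks: 7, each 17982 frames → 125874.
Remaining 2 whole minutes in the current block: 1800 + 1 × 1798 = 3598 frames.
Within the current minute: 57 × 30 + 27 − 2 = 1735 (labels ;00/;01 skipped at this minute). Total = 125874 + 3598 + 1735 = 131207.

131207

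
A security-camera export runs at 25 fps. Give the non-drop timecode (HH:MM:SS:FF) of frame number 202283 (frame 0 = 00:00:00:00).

202283 ÷ 25 = 8091 full seconds, remainder 8 frames.
8091 s = 2 h 14 min 51 s.
Timecode: 02:14:51:08.

02:14:51:08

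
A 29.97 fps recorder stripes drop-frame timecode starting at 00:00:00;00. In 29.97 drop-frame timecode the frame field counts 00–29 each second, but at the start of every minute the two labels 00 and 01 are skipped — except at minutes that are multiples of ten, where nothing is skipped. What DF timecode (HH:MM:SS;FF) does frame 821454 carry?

07:36:49;06

Ten DF minutes hold 17982 frames, so frame 821454 lies in block 45 (frames 809190–827171) with 12264 frames into that block.
The block's first minute is 1800 frames and the rest 1798 each; 12264 frames reaches minute 6, so 45 × 18 + 6 × 2 = 822 labels have been skipped so far.
Adding those back, label number 821454 + 822 = 822276 at 30 labels/s is 27409 s + 6 f = 7 h 36 min 49 s frame 6, i.e. 07:36:49;06.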